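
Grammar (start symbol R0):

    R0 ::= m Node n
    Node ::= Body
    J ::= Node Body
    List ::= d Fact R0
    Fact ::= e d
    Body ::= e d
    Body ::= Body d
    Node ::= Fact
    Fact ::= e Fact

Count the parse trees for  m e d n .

Parse trees for m e d n:
  [R0 m [Node [Body e d]] n]
  [R0 m [Node [Fact e d]] n]

2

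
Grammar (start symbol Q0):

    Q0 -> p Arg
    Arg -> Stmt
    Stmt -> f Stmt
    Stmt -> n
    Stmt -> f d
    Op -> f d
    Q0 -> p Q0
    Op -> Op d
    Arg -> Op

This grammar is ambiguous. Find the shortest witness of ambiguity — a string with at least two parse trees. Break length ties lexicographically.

length 2: no string has ≥2 trees
length 3: p f d has 2 parse trees

Two derivations of p f d:
  Q0 ⇒ p Arg ⇒ p Stmt ⇒ p f d
  Q0 ⇒ p Arg ⇒ p Op ⇒ p f d

p f d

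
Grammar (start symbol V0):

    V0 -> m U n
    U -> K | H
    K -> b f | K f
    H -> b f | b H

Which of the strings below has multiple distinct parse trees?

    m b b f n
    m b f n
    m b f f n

m b f n

m b b f n: 1 tree
m b f n: 2 trees
m b f f n: 1 tree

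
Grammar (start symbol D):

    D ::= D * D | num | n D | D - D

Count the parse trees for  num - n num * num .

3

Parse trees for num - n num * num:
  [D [D [D num] - [D n [D num]]] * [D num]]
  [D [D num] - [D [D n [D num]] * [D num]]]
  [D [D num] - [D n [D [D num] * [D num]]]]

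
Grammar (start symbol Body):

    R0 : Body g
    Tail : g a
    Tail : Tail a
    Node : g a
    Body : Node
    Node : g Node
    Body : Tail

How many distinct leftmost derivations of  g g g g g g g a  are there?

1

Parse trees for g g g g g g g a:
  [Body [Node g [Node g [Node g [Node g [Node g [Node g [Node g a]]]]]]]]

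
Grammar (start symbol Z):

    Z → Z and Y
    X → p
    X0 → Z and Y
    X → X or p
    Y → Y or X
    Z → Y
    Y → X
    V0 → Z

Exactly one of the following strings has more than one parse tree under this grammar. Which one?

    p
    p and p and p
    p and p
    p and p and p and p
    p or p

p: 1 tree
p and p and p: 1 tree
p and p: 1 tree
p and p and p and p: 1 tree
p or p: 2 trees

p or p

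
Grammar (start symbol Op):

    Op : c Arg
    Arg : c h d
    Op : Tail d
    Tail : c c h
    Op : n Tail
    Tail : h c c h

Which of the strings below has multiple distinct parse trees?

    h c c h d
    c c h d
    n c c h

h c c h d: 1 tree
c c h d: 2 trees
n c c h: 1 tree

c c h d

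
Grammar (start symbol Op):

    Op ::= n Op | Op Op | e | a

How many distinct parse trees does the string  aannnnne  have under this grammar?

2

Parse trees for aannnnne:
  [Op [Op a] [Op [Op a] [Op n [Op n [Op n [Op n [Op n [Op e]]]]]]]]
  [Op [Op [Op a] [Op a]] [Op n [Op n [Op n [Op n [Op n [Op e]]]]]]]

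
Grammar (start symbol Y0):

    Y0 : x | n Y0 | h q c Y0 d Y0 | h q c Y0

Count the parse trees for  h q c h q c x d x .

Parse trees for h q c h q c x d x:
  [Y0 h q c [Y0 h q c [Y0 x]] d [Y0 x]]
  [Y0 h q c [Y0 h q c [Y0 x] d [Y0 x]]]

2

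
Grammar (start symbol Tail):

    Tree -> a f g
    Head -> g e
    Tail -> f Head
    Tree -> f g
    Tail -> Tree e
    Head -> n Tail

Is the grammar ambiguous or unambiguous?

Witness: f g e

Derivation 1: Tail ⇒ f Head ⇒ f g e
Derivation 2: Tail ⇒ Tree e ⇒ f g e

Two distinct leftmost derivations for the same string.

Ambiguous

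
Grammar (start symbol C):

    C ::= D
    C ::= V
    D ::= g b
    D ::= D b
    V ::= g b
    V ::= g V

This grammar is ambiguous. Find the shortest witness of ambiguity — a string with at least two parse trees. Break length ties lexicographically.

length 2: g b has 2 parse trees

Two derivations of g b:
  C ⇒ D ⇒ g b
  C ⇒ V ⇒ g b

g b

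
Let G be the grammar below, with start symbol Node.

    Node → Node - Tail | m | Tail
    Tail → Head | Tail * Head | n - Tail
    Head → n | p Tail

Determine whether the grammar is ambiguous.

Witness: n - n

Derivation 1: Node ⇒ Node - Tail ⇒ Tail - Tail ⇒ Head - Tail ⇒ n - Tail ⇒ n - Head ⇒ n - n
Derivation 2: Node ⇒ Tail ⇒ n - Tail ⇒ n - Head ⇒ n - n

Two distinct leftmost derivations for the same string.

Ambiguous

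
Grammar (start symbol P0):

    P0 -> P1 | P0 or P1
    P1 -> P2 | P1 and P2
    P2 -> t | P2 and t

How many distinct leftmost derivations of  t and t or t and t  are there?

Parse trees for t and t or t and t:
  [P0 [P0 [P1 [P2 [P2 t] and t]]] or [P1 [P2 [P2 t] and t]]]
  [P0 [P0 [P1 [P2 [P2 t] and t]]] or [P1 [P1 [P2 t]] and [P2 t]]]
  [P0 [P0 [P1 [P1 [P2 t]] and [P2 t]]] or [P1 [P2 [P2 t] and t]]]
  [P0 [P0 [P1 [P1 [P2 t]] and [P2 t]]] or [P1 [P1 [P2 t]] and [P2 t]]]

4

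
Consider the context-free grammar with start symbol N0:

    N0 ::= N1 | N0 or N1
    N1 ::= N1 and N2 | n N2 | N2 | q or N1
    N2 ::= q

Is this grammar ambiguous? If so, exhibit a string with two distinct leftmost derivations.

Ambiguous

Witness: q or q

Derivation 1: N0 ⇒ N1 ⇒ q or N1 ⇒ q or N2 ⇒ q or q
Derivation 2: N0 ⇒ N0 or N1 ⇒ N1 or N1 ⇒ N2 or N1 ⇒ q or N1 ⇒ q or N2 ⇒ q or q

Two distinct leftmost derivations for the same string.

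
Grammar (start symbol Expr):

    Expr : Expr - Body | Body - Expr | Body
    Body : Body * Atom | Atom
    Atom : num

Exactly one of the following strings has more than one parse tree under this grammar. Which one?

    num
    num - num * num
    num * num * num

num - num * num

num: 1 tree
num - num * num: 2 trees
num * num * num: 1 tree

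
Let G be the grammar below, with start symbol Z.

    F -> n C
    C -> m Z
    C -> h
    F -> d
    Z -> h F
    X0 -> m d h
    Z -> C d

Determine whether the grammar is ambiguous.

Witness: h d

Derivation 1: Z ⇒ h F ⇒ h d
Derivation 2: Z ⇒ C d ⇒ h d

Two distinct leftmost derivations for the same string.

Ambiguous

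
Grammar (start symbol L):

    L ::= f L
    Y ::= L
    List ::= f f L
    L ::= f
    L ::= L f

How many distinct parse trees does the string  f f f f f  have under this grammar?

Parse trees for f f f f f (showing first 6 of 16):
  [L f [L f [L f [L f [L f]]]]]
  [L f [L f [L f [L [L f] f]]]]
  [L f [L f [L [L f [L f]] f]]]
  [L f [L f [L [L [L f] f] f]]]
  [L f [L [L f [L f [L f]]] f]]
  [L f [L [L f [L [L f] f]] f]]

16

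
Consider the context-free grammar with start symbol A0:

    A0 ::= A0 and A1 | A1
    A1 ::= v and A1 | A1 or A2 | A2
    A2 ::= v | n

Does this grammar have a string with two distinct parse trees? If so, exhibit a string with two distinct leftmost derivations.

Ambiguous

Witness: v and n

Derivation 1: A0 ⇒ A0 and A1 ⇒ A1 and A1 ⇒ A2 and A1 ⇒ v and A1 ⇒ v and A2 ⇒ v and n
Derivation 2: A0 ⇒ A1 ⇒ v and A1 ⇒ v and A2 ⇒ v and n

Two distinct leftmost derivations for the same string.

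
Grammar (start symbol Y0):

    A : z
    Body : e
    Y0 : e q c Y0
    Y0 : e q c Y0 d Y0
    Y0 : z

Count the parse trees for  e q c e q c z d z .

Parse trees for e q c e q c z d z:
  [Y0 e q c [Y0 e q c [Y0 z] d [Y0 z]]]
  [Y0 e q c [Y0 e q c [Y0 z]] d [Y0 z]]

2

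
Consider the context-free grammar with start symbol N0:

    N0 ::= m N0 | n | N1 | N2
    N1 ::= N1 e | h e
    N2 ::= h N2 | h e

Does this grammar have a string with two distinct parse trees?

Witness: h e

Derivation 1: N0 ⇒ N1 ⇒ h e
Derivation 2: N0 ⇒ N2 ⇒ h e

Two distinct leftmost derivations for the same string.

Ambiguous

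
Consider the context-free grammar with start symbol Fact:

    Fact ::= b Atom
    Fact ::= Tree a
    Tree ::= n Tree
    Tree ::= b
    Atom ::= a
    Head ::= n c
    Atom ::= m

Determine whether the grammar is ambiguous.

Witness: b a

Derivation 1: Fact ⇒ b Atom ⇒ b a
Derivation 2: Fact ⇒ Tree a ⇒ b a

Two distinct leftmost derivations for the same string.

Ambiguous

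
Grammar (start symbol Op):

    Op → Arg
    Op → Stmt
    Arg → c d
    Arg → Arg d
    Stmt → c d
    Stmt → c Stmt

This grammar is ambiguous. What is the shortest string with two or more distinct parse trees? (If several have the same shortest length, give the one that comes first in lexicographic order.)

c d

length 2: c d has 2 parse trees

Two derivations of c d:
  Op ⇒ Arg ⇒ c d
  Op ⇒ Stmt ⇒ c d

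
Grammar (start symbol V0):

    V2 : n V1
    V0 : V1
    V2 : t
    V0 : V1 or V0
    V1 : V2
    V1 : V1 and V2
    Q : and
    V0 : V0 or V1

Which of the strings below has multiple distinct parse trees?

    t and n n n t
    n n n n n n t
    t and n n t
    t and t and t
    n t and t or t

n t and t or t

t and n n n t: 1 tree
n n n n n n t: 1 tree
t and n n t: 1 tree
t and t and t: 1 tree
n t and t or t: 4 trees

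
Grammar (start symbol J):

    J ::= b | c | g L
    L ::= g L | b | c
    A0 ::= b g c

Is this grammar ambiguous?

Unambiguous

(A0 is unreachable from J, so its rules don't affect L(J).) Restricted to the reachable nonterminals, every rule has the form A → t or A → t B, and no two rules for the same A share a first terminal. The grammar encodes a DFA — one run per string.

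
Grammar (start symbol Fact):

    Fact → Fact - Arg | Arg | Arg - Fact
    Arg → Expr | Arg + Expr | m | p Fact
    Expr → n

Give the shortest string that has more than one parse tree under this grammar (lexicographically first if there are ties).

length 1: no string has ≥2 trees
length 2: no string has ≥2 trees
length 3: m - m has 2 parse trees

Two derivations of m - m:
  Fact ⇒ Fact - Arg ⇒ Arg - Arg ⇒ m - Arg ⇒ m - m
  Fact ⇒ Arg - Fact ⇒ m - Fact ⇒ m - Arg ⇒ m - m

m - m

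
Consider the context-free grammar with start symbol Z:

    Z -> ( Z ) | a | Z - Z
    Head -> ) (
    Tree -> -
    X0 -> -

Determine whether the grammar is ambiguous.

Ambiguous

Witness: a - a - a

Derivation 1: Z ⇒ Z - Z ⇒ a - Z ⇒ a - Z - Z ⇒ a - a - Z ⇒ a - a - a
Derivation 2: Z ⇒ Z - Z ⇒ Z - Z - Z ⇒ a - Z - Z ⇒ a - a - Z ⇒ a - a - a

Two distinct leftmost derivations for the same string.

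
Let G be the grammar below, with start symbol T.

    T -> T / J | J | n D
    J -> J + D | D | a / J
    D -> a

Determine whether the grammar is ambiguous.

Witness: a / a

Derivation 1: T ⇒ T / J ⇒ J / J ⇒ D / J ⇒ a / J ⇒ a / D ⇒ a / a
Derivation 2: T ⇒ J ⇒ a / J ⇒ a / D ⇒ a / a

Two distinct leftmost derivations for the same string.

Ambiguous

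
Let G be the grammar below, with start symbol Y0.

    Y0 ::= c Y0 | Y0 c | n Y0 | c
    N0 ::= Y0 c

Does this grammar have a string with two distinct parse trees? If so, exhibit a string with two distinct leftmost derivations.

Witness: c c

Derivation 1: Y0 ⇒ c Y0 ⇒ c c
Derivation 2: Y0 ⇒ Y0 c ⇒ c c

Two distinct leftmost derivations for the same string.

Ambiguous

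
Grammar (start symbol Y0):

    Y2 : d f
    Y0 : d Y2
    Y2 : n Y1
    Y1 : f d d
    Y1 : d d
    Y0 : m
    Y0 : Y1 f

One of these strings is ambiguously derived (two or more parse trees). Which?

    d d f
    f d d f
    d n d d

d d f

d d f: 2 trees
f d d f: 1 tree
d n d d: 1 tree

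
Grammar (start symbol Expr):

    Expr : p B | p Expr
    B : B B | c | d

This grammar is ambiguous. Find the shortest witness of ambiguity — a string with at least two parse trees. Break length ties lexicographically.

length 2: no string has ≥2 trees
length 3: no string has ≥2 trees
length 4: p c c c has 2 parse trees

Two derivations of p c c c:
  Expr ⇒ p B ⇒ p B B ⇒ p B B B ⇒ p c B B ⇒ p c c B ⇒ p c c c
  Expr ⇒ p B ⇒ p B B ⇒ p c B ⇒ p c B B ⇒ p c c B ⇒ p c c c

p c c c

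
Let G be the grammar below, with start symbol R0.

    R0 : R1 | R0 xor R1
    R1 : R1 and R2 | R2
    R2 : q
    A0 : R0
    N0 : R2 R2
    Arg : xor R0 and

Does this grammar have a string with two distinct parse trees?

Only R0, R1, R2 are reachable from R0; ignoring the rest: This is a standard precedence ladder (R0 over R1 over R2), with each level left-recursive on its own operator ('xor' at R0, 'and' at R1). That structure is LR(1), hence unambiguous.

Unambiguous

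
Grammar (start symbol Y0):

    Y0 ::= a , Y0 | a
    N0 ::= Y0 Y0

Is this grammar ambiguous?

Unambiguous

Only Y0 is reachable from Y0; ignoring the rest: Right-recursive list with a separator: after each atom, whether the separator follows determines the rule. One parse per string.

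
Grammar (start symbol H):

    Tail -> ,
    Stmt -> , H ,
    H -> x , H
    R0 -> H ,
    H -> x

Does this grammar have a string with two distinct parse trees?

Only H is reachable from H; ignoring the rest: The reachable grammar is A → atom sep A | atom. Each atom is followed by either the separator (recurse) or end-of-string (stop) — no choice point.

Unambiguous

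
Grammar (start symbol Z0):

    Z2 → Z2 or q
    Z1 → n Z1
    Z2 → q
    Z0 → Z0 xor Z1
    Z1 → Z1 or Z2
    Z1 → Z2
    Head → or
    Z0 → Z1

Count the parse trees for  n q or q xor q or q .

Parse trees for n q or q xor q or q:
  [Z0 [Z0 [Z1 n [Z1 [Z1 [Z2 q]] or [Z2 q]]]] xor [Z1 [Z1 [Z2 q]] or [Z2 q]]]
  [Z0 [Z0 [Z1 n [Z1 [Z1 [Z2 q]] or [Z2 q]]]] xor [Z1 [Z2 [Z2 q] or q]]]
  [Z0 [Z0 [Z1 n [Z1 [Z2 [Z2 q] or q]]]] xor [Z1 [Z1 [Z2 q]] or [Z2 q]]]
  [Z0 [Z0 [Z1 n [Z1 [Z2 [Z2 q] or q]]]] xor [Z1 [Z2 [Z2 q] or q]]]
  [Z0 [Z0 [Z1 [Z1 n [Z1 [Z2 q]]] or [Z2 q]]] xor [Z1 [Z1 [Z2 q]] or [Z2 q]]]
  [Z0 [Z0 [Z1 [Z1 n [Z1 [Z2 q]]] or [Z2 q]]] xor [Z1 [Z2 [Z2 q] or q]]]

6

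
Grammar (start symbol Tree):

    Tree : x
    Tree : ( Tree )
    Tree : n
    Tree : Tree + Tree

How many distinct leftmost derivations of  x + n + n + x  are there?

Parse trees for x + n + n + x:
  [Tree [Tree x] + [Tree [Tree n] + [Tree [Tree n] + [Tree x]]]]
  [Tree [Tree x] + [Tree [Tree [Tree n] + [Tree n]] + [Tree x]]]
  [Tree [Tree [Tree x] + [Tree n]] + [Tree [Tree n] + [Tree x]]]
  [Tree [Tree [Tree x] + [Tree [Tree n] + [Tree n]]] + [Tree x]]
  [Tree [Tree [Tree [Tree x] + [Tree n]] + [Tree n]] + [Tree x]]

5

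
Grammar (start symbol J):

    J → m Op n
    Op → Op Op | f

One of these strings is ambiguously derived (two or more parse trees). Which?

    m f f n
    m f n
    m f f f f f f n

m f f n: 1 tree
m f n: 1 tree
m f f f f f f n: 42 trees

m f f f f f f n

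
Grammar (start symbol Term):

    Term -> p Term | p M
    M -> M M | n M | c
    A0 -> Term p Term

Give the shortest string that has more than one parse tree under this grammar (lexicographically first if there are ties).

p c c c

length 2: no string has ≥2 trees
length 3: no string has ≥2 trees
length 4: p c c c has 2 parse trees

Two derivations of p c c c:
  Term ⇒ p M ⇒ p M M ⇒ p M M M ⇒ p c M M ⇒ p c c M ⇒ p c c c
  Term ⇒ p M ⇒ p M M ⇒ p c M ⇒ p c M M ⇒ p c c M ⇒ p c c c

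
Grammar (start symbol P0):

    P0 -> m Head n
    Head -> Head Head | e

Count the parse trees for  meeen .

Parse trees for meeen:
  [P0 m [Head [Head e] [Head [Head e] [Head e]]] n]
  [P0 m [Head [Head [Head e] [Head e]] [Head e]] n]

2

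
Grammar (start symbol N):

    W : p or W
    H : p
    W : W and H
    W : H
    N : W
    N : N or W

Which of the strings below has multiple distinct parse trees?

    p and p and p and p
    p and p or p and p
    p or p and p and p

p or p and p and p

p and p and p and p: 1 tree
p and p or p and p: 1 tree
p or p and p and p: 4 trees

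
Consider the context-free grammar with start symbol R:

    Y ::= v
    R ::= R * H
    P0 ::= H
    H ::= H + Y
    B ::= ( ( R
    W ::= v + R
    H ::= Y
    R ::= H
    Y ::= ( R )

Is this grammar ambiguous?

Unambiguous

Only R, H, Y are reachable from R; ignoring the rest: This is a standard precedence ladder (R over H over Y), with each level left-recursive on its own operator ('*' at R, '+' at H). That structure is LR(1), hence unambiguous.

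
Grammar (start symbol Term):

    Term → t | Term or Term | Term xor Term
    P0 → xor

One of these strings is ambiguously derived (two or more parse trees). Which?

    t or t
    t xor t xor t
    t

t or t: 1 tree
t xor t xor t: 2 trees
t: 1 tree

t xor t xor t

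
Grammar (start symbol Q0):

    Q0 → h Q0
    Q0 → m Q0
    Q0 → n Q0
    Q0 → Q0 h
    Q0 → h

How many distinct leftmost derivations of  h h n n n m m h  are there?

Parse trees for h h n n n m m h:
  [Q0 h [Q0 h [Q0 n [Q0 n [Q0 n [Q0 m [Q0 m [Q0 h]]]]]]]]

1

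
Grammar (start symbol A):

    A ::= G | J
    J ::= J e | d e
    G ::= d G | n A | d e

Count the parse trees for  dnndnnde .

2

Parse trees for dnndnnde:
  [A [G d [G n [A [G n [A [G d [G n [A [G n [A [G d e]]]]]]]]]]]]
  [A [G d [G n [A [G n [A [G d [G n [A [G n [A [J d e]]]]]]]]]]]]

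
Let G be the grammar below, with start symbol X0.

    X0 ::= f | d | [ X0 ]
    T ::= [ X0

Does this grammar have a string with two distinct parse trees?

Only X0 is reachable from X0; ignoring the rest: L(X0) is { openⁿ atom closeⁿ : n ≥ 0 }. The bracket depth fixes n, and the derivation is forced at every step.

Unambiguous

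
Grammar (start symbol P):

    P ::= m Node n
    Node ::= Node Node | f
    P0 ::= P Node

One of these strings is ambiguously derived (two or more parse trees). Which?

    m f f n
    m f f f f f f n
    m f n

m f f f f f f n

m f f n: 1 tree
m f f f f f f n: 42 trees
m f n: 1 tree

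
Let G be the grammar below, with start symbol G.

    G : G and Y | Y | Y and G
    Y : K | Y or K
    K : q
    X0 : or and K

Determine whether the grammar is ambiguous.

Witness: q and q

Derivation 1: G ⇒ G and Y ⇒ Y and Y ⇒ K and Y ⇒ q and Y ⇒ q and K ⇒ q and q
Derivation 2: G ⇒ Y and G ⇒ K and G ⇒ q and G ⇒ q and Y ⇒ q and K ⇒ q and q

Two distinct leftmost derivations for the same string.

Ambiguous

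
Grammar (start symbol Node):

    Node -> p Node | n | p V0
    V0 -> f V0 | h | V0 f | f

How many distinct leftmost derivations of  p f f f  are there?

Parse trees for p f f f:
  [Node p [V0 f [V0 f [V0 f]]]]
  [Node p [V0 f [V0 [V0 f] f]]]
  [Node p [V0 [V0 f [V0 f]] f]]
  [Node p [V0 [V0 [V0 f] f] f]]

4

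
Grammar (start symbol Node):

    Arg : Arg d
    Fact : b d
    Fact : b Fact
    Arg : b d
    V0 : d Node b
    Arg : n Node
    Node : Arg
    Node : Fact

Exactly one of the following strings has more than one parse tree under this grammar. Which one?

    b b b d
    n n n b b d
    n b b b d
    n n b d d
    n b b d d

n n b d d

b b b d: 1 tree
n n n b b d: 1 tree
n b b b d: 1 tree
n n b d d: 5 trees
n b b d d: 1 tree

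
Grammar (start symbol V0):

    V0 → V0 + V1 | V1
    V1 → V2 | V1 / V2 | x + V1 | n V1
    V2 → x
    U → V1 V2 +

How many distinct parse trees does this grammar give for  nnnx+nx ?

2

Parse trees for nnnx+nx:
  [V0 [V0 [V1 n [V1 n [V1 n [V1 [V2 x]]]]]] + [V1 n [V1 [V2 x]]]]
  [V0 [V1 n [V1 n [V1 n [V1 x + [V1 n [V1 [V2 x]]]]]]]]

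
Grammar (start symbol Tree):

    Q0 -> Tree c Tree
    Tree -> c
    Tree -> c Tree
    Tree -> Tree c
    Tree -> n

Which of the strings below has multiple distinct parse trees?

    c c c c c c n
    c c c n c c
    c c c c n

c c c c c c n: 1 tree
c c c n c c: 10 trees
c c c c n: 1 tree

c c c n c c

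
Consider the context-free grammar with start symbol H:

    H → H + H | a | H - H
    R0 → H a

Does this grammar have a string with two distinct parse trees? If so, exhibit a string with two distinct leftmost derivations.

Ambiguous

Witness: a + a + a

Derivation 1: H ⇒ H + H ⇒ H + H + H ⇒ a + H + H ⇒ a + a + H ⇒ a + a + a
Derivation 2: H ⇒ H + H ⇒ a + H ⇒ a + H + H ⇒ a + a + H ⇒ a + a + a

Two distinct leftmost derivations for the same string.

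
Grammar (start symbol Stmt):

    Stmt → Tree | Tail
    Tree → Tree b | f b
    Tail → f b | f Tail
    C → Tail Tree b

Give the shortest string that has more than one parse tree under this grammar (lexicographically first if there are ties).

f b

length 2: f b has 2 parse trees

Two derivations of f b:
  Stmt ⇒ Tree ⇒ f b
  Stmt ⇒ Tail ⇒ f b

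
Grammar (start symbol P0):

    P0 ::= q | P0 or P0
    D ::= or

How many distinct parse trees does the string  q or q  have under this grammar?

Parse trees for q or q:
  [P0 [P0 q] or [P0 q]]

1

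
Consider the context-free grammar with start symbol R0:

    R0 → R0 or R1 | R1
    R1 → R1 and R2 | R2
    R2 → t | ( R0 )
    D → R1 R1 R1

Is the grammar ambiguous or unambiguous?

Only R0, R1, R2 are reachable from R0; ignoring the rest: This is a standard precedence ladder (R0 over R1 over R2), with each level left-recursive on its own operator ('or' at R0, 'and' at R1). That structure is LR(1), hence unambiguous.

Unambiguous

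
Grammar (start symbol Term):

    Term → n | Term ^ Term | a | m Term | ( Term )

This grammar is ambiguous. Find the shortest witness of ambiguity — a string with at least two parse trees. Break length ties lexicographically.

length 1: no string has ≥2 trees
length 2: no string has ≥2 trees
length 3: no string has ≥2 trees
length 4: m a ^ a has 2 parse trees

Two derivations of m a ^ a:
  Term ⇒ Term ^ Term ⇒ m Term ^ Term ⇒ m a ^ Term ⇒ m a ^ a
  Term ⇒ m Term ⇒ m Term ^ Term ⇒ m a ^ Term ⇒ m a ^ a

m a ^ a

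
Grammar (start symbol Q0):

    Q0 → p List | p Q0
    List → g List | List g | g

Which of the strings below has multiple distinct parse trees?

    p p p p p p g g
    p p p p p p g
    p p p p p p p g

p p p p p p g g

p p p p p p g g: 2 trees
p p p p p p g: 1 tree
p p p p p p p g: 1 tree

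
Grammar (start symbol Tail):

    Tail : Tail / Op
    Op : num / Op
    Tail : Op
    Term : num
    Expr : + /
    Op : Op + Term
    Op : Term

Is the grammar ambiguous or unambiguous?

Witness: num / num

Derivation 1: Tail ⇒ Tail / Op ⇒ Op / Op ⇒ Term / Op ⇒ num / Op ⇒ num / Term ⇒ num / num
Derivation 2: Tail ⇒ Op ⇒ num / Op ⇒ num / Term ⇒ num / num

Two distinct leftmost derivations for the same string.

Ambiguous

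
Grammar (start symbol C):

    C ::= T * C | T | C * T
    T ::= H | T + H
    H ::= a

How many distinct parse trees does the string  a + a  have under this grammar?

1

Parse trees for a + a:
  [C [T [T [H a]] + [H a]]]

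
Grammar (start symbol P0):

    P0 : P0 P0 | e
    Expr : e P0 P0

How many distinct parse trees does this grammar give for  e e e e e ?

14

Parse trees for e e e e e (showing first 6 of 14):
  [P0 [P0 e] [P0 [P0 e] [P0 [P0 e] [P0 [P0 e] [P0 e]]]]]
  [P0 [P0 e] [P0 [P0 e] [P0 [P0 [P0 e] [P0 e]] [P0 e]]]]
  [P0 [P0 e] [P0 [P0 [P0 e] [P0 e]] [P0 [P0 e] [P0 e]]]]
  [P0 [P0 e] [P0 [P0 [P0 e] [P0 [P0 e] [P0 e]]] [P0 e]]]
  [P0 [P0 e] [P0 [P0 [P0 [P0 e] [P0 e]] [P0 e]] [P0 e]]]
  [P0 [P0 [P0 e] [P0 e]] [P0 [P0 e] [P0 [P0 e] [P0 e]]]]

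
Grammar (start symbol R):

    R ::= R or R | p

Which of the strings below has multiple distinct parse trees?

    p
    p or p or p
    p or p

p or p or p

p: 1 tree
p or p or p: 2 trees
p or p: 1 tree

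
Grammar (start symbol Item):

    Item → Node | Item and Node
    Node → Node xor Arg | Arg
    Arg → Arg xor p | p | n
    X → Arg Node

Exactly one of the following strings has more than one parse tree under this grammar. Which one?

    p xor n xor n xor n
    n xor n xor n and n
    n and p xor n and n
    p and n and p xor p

p xor n xor n xor n: 1 tree
n xor n xor n and n: 1 tree
n and p xor n and n: 1 tree
p and n and p xor p: 2 trees

p and n and p xor p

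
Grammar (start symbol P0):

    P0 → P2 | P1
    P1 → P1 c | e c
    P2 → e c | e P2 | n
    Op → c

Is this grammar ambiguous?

Witness: e c

Derivation 1: P0 ⇒ P2 ⇒ e c
Derivation 2: P0 ⇒ P1 ⇒ e c

Two distinct leftmost derivations for the same string.

Ambiguous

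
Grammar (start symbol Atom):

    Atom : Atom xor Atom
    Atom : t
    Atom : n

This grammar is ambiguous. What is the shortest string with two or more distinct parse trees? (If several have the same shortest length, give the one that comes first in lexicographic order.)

length 1: no string has ≥2 trees
length 3: no string has ≥2 trees
length 5: n xor n xor n has 2 parse trees

Two derivations of n xor n xor n:
  Atom ⇒ Atom xor Atom ⇒ Atom xor Atom xor Atom ⇒ n xor Atom xor Atom ⇒ n xor n xor Atom ⇒ n xor n xor n
  Atom ⇒ Atom xor Atom ⇒ n xor Atom ⇒ n xor Atom xor Atom ⇒ n xor n xor Atom ⇒ n xor n xor n

n xor n xor n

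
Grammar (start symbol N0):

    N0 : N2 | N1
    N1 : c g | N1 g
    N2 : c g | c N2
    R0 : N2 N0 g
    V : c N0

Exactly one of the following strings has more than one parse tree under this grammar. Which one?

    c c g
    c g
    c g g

c g

c c g: 1 tree
c g: 2 trees
c g g: 1 tree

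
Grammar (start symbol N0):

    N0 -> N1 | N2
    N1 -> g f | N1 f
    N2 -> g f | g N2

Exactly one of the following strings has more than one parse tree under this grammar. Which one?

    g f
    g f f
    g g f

g f: 2 trees
g f f: 1 tree
g g f: 1 tree

g f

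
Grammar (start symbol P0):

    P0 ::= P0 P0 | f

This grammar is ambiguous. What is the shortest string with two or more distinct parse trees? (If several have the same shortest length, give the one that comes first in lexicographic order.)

length 1: no string has ≥2 trees
length 2: no string has ≥2 trees
length 3: f f f has 2 parse trees

Two derivations of f f f:
  P0 ⇒ P0 P0 ⇒ P0 P0 P0 ⇒ f P0 P0 ⇒ f f P0 ⇒ f f f
  P0 ⇒ P0 P0 ⇒ f P0 ⇒ f P0 P0 ⇒ f f P0 ⇒ f f f

f f f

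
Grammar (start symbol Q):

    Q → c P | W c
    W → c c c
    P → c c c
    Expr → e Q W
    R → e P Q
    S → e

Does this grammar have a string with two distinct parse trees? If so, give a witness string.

Ambiguous

Witness: c c c c

Derivation 1: Q ⇒ c P ⇒ c c c c
Derivation 2: Q ⇒ W c ⇒ c c c c

Two distinct leftmost derivations for the same string.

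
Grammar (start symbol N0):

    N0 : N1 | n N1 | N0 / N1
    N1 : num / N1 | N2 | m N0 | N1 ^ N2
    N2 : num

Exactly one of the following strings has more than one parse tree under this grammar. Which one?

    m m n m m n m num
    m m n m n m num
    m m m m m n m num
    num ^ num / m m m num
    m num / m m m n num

m num / m m m n num

m m n m m n m num: 1 tree
m m n m n m num: 1 tree
m m m m m n m num: 1 tree
num ^ num / m m m num: 1 tree
m num / m m m n num: 3 trees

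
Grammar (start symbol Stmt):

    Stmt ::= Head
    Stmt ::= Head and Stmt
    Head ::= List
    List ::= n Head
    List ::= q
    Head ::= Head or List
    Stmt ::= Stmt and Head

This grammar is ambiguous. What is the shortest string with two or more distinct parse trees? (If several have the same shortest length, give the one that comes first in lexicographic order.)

length 1: no string has ≥2 trees
length 2: no string has ≥2 trees
length 3: q and q has 2 parse trees

Two derivations of q and q:
  Stmt ⇒ Head and Stmt ⇒ List and Stmt ⇒ q and Stmt ⇒ q and Head ⇒ q and List ⇒ q and q
  Stmt ⇒ Stmt and Head ⇒ Head and Head ⇒ List and Head ⇒ q and Head ⇒ q and List ⇒ q and q

q and q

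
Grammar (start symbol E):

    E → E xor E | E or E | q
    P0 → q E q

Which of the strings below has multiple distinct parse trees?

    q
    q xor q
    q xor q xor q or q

q: 1 tree
q xor q: 1 tree
q xor q xor q or q: 5 trees

q xor q xor q or q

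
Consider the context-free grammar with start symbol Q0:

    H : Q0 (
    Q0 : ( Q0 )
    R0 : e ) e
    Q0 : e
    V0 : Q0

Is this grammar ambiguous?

Unambiguous

(H, R0, V0 are unreachable from Q0, so their rules don't affect L(Q0).) L(Q0) is { openⁿ atom closeⁿ : n ≥ 0 }. The bracket depth fixes n, and the derivation is forced at every step.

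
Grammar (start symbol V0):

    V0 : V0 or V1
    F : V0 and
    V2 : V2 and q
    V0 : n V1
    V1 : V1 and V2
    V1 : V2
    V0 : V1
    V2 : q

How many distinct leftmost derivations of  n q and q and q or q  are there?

4

Parse trees for n q and q and q or q:
  [V0 [V0 n [V1 [V1 [V2 q]] and [V2 [V2 q] and q]]] or [V1 [V2 q]]]
  [V0 [V0 n [V1 [V1 [V1 [V2 q]] and [V2 q]] and [V2 q]]] or [V1 [V2 q]]]
  [V0 [V0 n [V1 [V1 [V2 [V2 q] and q]] and [V2 q]]] or [V1 [V2 q]]]
  [V0 [V0 n [V1 [V2 [V2 [V2 q] and q] and q]]] or [V1 [V2 q]]]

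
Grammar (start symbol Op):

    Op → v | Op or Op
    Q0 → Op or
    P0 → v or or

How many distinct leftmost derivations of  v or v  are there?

1

Parse trees for v or v:
  [Op [Op v] or [Op v]]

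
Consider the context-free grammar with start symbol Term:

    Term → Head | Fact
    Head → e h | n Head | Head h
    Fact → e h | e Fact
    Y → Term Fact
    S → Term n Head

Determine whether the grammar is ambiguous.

Witness: e h

Derivation 1: Term ⇒ Head ⇒ e h
Derivation 2: Term ⇒ Fact ⇒ e h

Two distinct leftmost derivations for the same string.

Ambiguous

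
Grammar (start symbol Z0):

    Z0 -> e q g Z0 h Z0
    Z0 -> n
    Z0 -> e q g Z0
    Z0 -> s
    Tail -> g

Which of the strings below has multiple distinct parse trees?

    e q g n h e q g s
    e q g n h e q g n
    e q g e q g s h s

e q g n h e q g s: 1 tree
e q g n h e q g n: 1 tree
e q g e q g s h s: 2 trees

e q g e q g s h s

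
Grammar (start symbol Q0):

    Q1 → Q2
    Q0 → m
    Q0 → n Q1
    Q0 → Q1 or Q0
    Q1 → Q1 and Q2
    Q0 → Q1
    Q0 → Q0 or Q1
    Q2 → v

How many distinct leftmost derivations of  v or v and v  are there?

Parse trees for v or v and v:
  [Q0 [Q1 [Q2 v]] or [Q0 [Q1 [Q1 [Q2 v]] and [Q2 v]]]]
  [Q0 [Q0 [Q1 [Q2 v]]] or [Q1 [Q1 [Q2 v]] and [Q2 v]]]

2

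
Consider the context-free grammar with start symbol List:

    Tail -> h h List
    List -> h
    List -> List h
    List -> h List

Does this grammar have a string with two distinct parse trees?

Ambiguous

Witness: h h

Derivation 1: List ⇒ List h ⇒ h h
Derivation 2: List ⇒ h List ⇒ h h

Two distinct leftmost derivations for the same string.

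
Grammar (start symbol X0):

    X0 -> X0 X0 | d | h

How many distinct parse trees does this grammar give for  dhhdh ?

14

Parse trees for dhhdh (showing first 6 of 14):
  [X0 [X0 d] [X0 [X0 h] [X0 [X0 h] [X0 [X0 d] [X0 h]]]]]
  [X0 [X0 d] [X0 [X0 h] [X0 [X0 [X0 h] [X0 d]] [X0 h]]]]
  [X0 [X0 d] [X0 [X0 [X0 h] [X0 h]] [X0 [X0 d] [X0 h]]]]
  [X0 [X0 d] [X0 [X0 [X0 h] [X0 [X0 h] [X0 d]]] [X0 h]]]
  [X0 [X0 d] [X0 [X0 [X0 [X0 h] [X0 h]] [X0 d]] [X0 h]]]
  [X0 [X0 [X0 d] [X0 h]] [X0 [X0 h] [X0 [X0 d] [X0 h]]]]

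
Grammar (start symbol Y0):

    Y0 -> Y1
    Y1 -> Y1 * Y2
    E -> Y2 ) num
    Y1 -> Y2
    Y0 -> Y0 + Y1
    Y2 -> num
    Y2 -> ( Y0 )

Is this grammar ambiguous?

Only Y0, Y1, Y2 are reachable from Y0; ignoring the rest: This is a standard precedence ladder (Y0 over Y1 over Y2), with each level left-recursive on its own operator ('+' at Y0, '*' at Y1). That structure is LR(1), hence unambiguous.

Unambiguous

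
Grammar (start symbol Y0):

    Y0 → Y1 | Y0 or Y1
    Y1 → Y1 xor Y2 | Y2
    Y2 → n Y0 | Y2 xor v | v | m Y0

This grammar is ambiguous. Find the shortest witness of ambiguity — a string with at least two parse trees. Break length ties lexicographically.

length 1: no string has ≥2 trees
length 2: no string has ≥2 trees
length 3: v xor v has 2 parse trees

Two derivations of v xor v:
  Y0 ⇒ Y1 ⇒ Y1 xor Y2 ⇒ Y2 xor Y2 ⇒ v xor Y2 ⇒ v xor v
  Y0 ⇒ Y1 ⇒ Y2 ⇒ Y2 xor v ⇒ v xor v

v xor v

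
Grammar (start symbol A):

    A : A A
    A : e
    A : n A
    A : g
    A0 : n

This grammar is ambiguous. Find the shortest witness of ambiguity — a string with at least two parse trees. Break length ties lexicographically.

length 1: no string has ≥2 trees
length 2: no string has ≥2 trees
length 3: e e e has 2 parse trees

Two derivations of e e e:
  A ⇒ A A ⇒ A A A ⇒ e A A ⇒ e e A ⇒ e e e
  A ⇒ A A ⇒ e A ⇒ e A A ⇒ e e A ⇒ e e e

e e e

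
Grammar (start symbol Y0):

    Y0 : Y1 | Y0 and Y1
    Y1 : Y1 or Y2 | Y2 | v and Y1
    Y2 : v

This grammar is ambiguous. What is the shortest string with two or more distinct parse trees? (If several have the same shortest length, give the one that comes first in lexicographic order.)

v and v

length 1: no string has ≥2 trees
length 3: v and v has 2 parse trees

Two derivations of v and v:
  Y0 ⇒ Y1 ⇒ v and Y1 ⇒ v and Y2 ⇒ v and v
  Y0 ⇒ Y0 and Y1 ⇒ Y1 and Y1 ⇒ Y2 and Y1 ⇒ v and Y1 ⇒ v and Y2 ⇒ v and v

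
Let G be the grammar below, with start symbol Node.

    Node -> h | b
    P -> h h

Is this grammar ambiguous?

Unambiguous

(P is unreachable from Node, so its rules don't affect L(Node).) Each reachable nonterminal has at most one production per leading terminal, and all productions are right-linear; the derivation is determined token-by-token.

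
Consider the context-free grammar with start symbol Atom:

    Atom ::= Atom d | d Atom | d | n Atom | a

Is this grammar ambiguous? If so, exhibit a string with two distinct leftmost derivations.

Ambiguous

Witness: d d

Derivation 1: Atom ⇒ Atom d ⇒ d d
Derivation 2: Atom ⇒ d Atom ⇒ d d

Two distinct leftmost derivations for the same string.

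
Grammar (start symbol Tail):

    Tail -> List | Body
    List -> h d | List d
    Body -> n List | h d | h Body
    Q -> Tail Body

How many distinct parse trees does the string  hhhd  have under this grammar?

1

Parse trees for hhhd:
  [Tail [Body h [Body h [Body h d]]]]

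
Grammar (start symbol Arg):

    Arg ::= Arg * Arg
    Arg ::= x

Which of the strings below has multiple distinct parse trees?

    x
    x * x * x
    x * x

x * x * x

x: 1 tree
x * x * x: 2 trees
x * x: 1 tree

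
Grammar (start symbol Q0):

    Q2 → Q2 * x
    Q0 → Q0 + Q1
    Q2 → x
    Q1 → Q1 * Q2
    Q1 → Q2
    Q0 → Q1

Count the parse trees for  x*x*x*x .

8

Parse trees for x*x*x*x:
  [Q0 [Q1 [Q1 [Q2 x]] * [Q2 [Q2 [Q2 x] * x] * x]]]
  [Q0 [Q1 [Q1 [Q1 [Q2 x]] * [Q2 x]] * [Q2 [Q2 x] * x]]]
  [Q0 [Q1 [Q1 [Q2 [Q2 x] * x]] * [Q2 [Q2 x] * x]]]
  [Q0 [Q1 [Q1 [Q1 [Q2 x]] * [Q2 [Q2 x] * x]] * [Q2 x]]]
  [Q0 [Q1 [Q1 [Q1 [Q1 [Q2 x]] * [Q2 x]] * [Q2 x]] * [Q2 x]]]
  [Q0 [Q1 [Q1 [Q1 [Q2 [Q2 x] * x]] * [Q2 x]] * [Q2 x]]]
  [Q0 [Q1 [Q1 [Q2 [Q2 [Q2 x] * x] * x]] * [Q2 x]]]
  [Q0 [Q1 [Q2 [Q2 [Q2 [Q2 x] * x] * x] * x]]]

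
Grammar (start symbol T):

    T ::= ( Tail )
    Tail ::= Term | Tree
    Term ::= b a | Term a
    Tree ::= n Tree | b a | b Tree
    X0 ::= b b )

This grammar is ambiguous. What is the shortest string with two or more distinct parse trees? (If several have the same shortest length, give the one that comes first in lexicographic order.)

length 4: ( b a ) has 2 parse trees

Two derivations of ( b a ):
  T ⇒ ( Tail ) ⇒ ( Term ) ⇒ ( b a )
  T ⇒ ( Tail ) ⇒ ( Tree ) ⇒ ( b a )

( b a )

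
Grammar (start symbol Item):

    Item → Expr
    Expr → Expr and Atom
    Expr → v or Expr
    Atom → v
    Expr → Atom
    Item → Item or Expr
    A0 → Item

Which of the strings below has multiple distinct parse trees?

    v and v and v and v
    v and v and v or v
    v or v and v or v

v or v and v or v

v and v and v and v: 1 tree
v and v and v or v: 1 tree
v or v and v or v: 3 trees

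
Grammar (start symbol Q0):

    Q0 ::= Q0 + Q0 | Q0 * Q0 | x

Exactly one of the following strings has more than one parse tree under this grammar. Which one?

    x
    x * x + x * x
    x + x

x * x + x * x

x: 1 tree
x * x + x * x: 5 trees
x + x: 1 tree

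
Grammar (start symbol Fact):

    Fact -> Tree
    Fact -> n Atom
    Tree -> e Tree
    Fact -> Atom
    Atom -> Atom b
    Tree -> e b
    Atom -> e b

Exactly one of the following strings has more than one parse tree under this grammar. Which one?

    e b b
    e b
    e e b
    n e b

e b b: 1 tree
e b: 2 trees
e e b: 1 tree
n e b: 1 tree

e b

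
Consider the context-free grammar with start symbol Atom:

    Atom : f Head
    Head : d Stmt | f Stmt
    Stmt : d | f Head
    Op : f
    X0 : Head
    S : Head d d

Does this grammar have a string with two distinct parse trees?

Unambiguous

Only Atom, Head, Stmt are reachable from Atom; ignoring the rest: Each reachable nonterminal has at most one production per leading terminal, and all productions are right-linear; the derivation is determined token-by-token.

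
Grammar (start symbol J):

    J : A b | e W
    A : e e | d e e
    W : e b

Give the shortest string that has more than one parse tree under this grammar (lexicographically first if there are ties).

e e b

length 3: e e b has 2 parse trees

Two derivations of e e b:
  J ⇒ A b ⇒ e e b
  J ⇒ e W ⇒ e e b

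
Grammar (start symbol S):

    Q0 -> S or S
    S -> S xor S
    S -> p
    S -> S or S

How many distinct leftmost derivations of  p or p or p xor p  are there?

5

Parse trees for p or p or p xor p:
  [S [S [S p] or [S [S p] or [S p]]] xor [S p]]
  [S [S [S [S p] or [S p]] or [S p]] xor [S p]]
  [S [S p] or [S [S [S p] or [S p]] xor [S p]]]
  [S [S p] or [S [S p] or [S [S p] xor [S p]]]]
  [S [S [S p] or [S p]] or [S [S p] xor [S p]]]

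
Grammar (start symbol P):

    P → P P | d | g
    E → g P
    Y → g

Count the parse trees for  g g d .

2

Parse trees for g g d:
  [P [P g] [P [P g] [P d]]]
  [P [P [P g] [P g]] [P d]]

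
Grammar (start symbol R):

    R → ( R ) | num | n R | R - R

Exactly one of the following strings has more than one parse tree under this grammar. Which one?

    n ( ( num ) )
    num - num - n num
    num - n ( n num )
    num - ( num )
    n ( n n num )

num - num - n num

n ( ( num ) ): 1 tree
num - num - n num: 2 trees
num - n ( n num ): 1 tree
num - ( num ): 1 tree
n ( n n num ): 1 tree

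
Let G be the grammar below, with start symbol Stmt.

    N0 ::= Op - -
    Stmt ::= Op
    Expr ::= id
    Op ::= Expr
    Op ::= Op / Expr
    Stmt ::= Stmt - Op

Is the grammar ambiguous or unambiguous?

Only Stmt, Op, Expr are reachable from Stmt; ignoring the rest: This is a standard precedence ladder (Stmt over Op over Expr), with each level left-recursive on its own operator ('-' at Stmt, '/' at Op). That structure is LR(1), hence unambiguous.

Unambiguous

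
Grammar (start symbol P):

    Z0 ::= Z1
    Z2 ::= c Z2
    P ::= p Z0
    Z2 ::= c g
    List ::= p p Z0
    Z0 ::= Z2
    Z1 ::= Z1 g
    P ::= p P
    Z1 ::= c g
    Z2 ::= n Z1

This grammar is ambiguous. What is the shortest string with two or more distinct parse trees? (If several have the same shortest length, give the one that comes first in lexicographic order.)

p c g

length 3: p c g has 2 parse trees

Two derivations of p c g:
  P ⇒ p Z0 ⇒ p Z1 ⇒ p c g
  P ⇒ p Z0 ⇒ p Z2 ⇒ p c g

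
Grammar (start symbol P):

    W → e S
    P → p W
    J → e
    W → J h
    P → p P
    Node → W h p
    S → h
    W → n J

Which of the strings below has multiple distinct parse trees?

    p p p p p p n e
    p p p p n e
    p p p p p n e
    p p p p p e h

p p p p p p n e: 1 tree
p p p p n e: 1 tree
p p p p p n e: 1 tree
p p p p p e h: 2 trees

p p p p p e h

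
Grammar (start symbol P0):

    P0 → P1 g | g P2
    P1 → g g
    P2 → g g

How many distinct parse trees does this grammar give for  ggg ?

Parse trees for ggg:
  [P0 [P1 g g] g]
  [P0 g [P2 g g]]

2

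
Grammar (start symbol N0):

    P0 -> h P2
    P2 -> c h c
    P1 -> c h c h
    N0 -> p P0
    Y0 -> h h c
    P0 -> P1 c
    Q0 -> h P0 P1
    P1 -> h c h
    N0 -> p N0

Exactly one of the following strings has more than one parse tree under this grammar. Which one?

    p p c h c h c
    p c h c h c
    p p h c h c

p p c h c h c: 1 tree
p c h c h c: 1 tree
p p h c h c: 2 trees

p p h c h c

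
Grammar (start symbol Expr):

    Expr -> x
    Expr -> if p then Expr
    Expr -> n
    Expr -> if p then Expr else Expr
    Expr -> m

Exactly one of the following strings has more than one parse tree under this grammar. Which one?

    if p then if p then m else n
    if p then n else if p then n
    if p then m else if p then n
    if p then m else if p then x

if p then if p then m else n

if p then if p then m else n: 2 trees
if p then n else if p then n: 1 tree
if p then m else if p then n: 1 tree
if p then m else if p then x: 1 tree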